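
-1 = -1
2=2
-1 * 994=-994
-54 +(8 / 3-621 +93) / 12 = -880 / 9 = -97.78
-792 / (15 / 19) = -5016 / 5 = -1003.20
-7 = -7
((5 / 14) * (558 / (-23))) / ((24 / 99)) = -46035 / 1288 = -35.74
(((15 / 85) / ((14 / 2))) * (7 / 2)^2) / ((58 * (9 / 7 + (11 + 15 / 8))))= 147 / 390949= 0.00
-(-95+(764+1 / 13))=-8698 / 13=-669.08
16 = 16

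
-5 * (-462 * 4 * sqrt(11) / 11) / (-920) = -21 * sqrt(11) / 23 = -3.03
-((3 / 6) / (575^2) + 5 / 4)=-1653127 / 1322500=-1.25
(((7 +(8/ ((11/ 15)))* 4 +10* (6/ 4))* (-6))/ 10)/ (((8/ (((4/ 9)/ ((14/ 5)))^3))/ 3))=-18050/ 305613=-0.06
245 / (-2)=-245 / 2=-122.50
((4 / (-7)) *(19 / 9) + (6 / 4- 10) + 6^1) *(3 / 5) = -467 / 210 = -2.22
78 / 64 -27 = -825 / 32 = -25.78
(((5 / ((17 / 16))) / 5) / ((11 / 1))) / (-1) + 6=1106 / 187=5.91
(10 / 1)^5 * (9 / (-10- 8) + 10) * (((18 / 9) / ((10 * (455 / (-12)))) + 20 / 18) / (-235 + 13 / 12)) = -3441584000 / 766311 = -4491.11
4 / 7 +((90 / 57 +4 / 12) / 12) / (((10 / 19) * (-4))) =4997 / 10080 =0.50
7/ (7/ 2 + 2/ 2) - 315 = -2821/ 9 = -313.44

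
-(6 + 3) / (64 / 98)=-441 / 32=-13.78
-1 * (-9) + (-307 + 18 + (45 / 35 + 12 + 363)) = 674 / 7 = 96.29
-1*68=-68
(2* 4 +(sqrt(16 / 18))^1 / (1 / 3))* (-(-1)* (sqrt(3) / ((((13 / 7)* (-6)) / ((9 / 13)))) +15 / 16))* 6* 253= 2277* (845 - 56* sqrt(3))* (sqrt(2) +4) / 676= 13641.32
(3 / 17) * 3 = 9 / 17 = 0.53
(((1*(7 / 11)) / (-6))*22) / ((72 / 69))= -161 / 72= -2.24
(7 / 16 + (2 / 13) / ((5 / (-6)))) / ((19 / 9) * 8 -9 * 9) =-2367 / 600080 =-0.00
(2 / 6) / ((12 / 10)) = 5 / 18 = 0.28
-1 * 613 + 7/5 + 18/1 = -2968/5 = -593.60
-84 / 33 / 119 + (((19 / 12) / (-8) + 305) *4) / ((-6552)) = -6100799 / 29405376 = -0.21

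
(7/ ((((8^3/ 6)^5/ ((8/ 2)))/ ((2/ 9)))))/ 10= 189/ 1374389534720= 0.00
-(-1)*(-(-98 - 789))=887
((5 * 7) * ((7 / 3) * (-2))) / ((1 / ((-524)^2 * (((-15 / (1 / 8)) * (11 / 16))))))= 3699911600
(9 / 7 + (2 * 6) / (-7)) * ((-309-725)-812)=5538 / 7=791.14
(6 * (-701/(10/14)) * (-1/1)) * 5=29442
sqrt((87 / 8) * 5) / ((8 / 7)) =7 * sqrt(870) / 32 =6.45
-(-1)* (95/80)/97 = 19/1552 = 0.01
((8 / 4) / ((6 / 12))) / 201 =4 / 201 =0.02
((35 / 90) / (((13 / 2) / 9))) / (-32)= -7 / 416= -0.02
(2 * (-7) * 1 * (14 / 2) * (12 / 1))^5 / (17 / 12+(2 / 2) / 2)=-26990930365120512 / 23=-1173518711526978.78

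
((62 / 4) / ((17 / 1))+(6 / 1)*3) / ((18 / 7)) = 4501 / 612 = 7.35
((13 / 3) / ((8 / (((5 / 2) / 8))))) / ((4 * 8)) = 65 / 12288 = 0.01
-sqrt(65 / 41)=-sqrt(2665) / 41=-1.26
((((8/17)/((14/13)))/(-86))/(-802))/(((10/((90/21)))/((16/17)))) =624/244178123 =0.00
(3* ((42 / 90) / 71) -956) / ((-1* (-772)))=-339373 / 274060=-1.24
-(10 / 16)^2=-25 / 64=-0.39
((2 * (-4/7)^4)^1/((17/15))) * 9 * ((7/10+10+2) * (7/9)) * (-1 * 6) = -585216/5831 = -100.36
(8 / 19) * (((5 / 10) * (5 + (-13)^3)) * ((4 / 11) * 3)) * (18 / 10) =-946944 / 1045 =-906.17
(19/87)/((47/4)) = 76/4089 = 0.02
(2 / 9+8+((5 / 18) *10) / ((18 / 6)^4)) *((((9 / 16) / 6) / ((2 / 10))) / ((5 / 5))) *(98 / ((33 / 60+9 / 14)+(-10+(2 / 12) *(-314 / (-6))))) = -51612925 / 11556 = -4466.33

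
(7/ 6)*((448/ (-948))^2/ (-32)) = -1372/ 168507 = -0.01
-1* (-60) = 60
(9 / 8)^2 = 81 / 64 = 1.27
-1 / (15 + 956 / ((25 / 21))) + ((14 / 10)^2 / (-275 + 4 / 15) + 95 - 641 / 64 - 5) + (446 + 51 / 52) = 14211572812217 / 26969142720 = 526.96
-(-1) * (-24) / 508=-6 / 127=-0.05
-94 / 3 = -31.33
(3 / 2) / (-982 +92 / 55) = -165 / 107836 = -0.00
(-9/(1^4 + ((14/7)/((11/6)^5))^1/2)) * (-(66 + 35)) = 146395359/168827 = 867.13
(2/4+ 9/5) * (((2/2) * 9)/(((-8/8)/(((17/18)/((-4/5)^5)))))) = 244375/4096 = 59.66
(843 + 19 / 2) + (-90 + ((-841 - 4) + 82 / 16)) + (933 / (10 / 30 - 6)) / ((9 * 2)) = -11767 / 136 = -86.52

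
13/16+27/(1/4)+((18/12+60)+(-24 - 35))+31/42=37649/336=112.05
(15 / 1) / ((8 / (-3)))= -45 / 8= -5.62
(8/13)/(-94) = -4/611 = -0.01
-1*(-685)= 685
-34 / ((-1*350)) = 17 / 175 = 0.10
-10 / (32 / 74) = -185 / 8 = -23.12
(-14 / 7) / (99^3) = -2 / 970299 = -0.00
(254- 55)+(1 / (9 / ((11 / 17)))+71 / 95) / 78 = 8677853 / 43605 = 199.01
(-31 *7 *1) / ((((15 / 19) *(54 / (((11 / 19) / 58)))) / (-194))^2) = -247052113 / 551780100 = -0.45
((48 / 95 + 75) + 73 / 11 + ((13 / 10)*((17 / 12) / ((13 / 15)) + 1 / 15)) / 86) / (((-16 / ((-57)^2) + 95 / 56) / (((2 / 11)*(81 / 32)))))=22.36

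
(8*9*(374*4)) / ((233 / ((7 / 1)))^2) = 5277888 / 54289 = 97.22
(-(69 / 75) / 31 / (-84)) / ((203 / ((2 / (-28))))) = -23 / 185014200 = -0.00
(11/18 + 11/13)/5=341/1170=0.29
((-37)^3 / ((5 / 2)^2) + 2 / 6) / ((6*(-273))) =607811 / 122850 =4.95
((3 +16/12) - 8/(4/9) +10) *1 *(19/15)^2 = -3971/675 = -5.88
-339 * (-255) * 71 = 6137595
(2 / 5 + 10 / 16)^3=68921 / 64000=1.08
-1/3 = -0.33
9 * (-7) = -63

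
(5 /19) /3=0.09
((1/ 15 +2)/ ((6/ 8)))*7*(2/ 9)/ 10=868/ 2025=0.43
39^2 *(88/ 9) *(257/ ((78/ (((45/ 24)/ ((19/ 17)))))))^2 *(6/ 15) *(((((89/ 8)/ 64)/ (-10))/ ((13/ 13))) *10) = -93436548095/ 2957312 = -31595.09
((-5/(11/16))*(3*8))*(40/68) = -19200/187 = -102.67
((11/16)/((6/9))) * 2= 33/16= 2.06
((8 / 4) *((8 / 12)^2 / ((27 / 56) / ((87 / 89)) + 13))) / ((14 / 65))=60320 / 197217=0.31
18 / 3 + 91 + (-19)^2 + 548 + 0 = 1006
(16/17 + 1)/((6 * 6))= 11/204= 0.05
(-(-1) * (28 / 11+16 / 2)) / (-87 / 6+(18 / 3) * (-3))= -232 / 715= -0.32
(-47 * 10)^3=-103823000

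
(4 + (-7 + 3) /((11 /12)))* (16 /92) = -16 /253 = -0.06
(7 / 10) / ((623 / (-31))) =-31 / 890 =-0.03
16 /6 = 8 /3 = 2.67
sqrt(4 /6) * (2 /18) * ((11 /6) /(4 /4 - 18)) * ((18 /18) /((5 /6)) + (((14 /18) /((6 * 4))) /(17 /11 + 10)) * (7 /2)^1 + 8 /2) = -15720749 * sqrt(6) /755477280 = -0.05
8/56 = 1/7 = 0.14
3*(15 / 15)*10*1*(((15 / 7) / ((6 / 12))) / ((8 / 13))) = 208.93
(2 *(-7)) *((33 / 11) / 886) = -0.05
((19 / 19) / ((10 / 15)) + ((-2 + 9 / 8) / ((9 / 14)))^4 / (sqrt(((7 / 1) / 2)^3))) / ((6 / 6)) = 117649*sqrt(14) / 839808 + 3 / 2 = 2.02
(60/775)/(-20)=-3/775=-0.00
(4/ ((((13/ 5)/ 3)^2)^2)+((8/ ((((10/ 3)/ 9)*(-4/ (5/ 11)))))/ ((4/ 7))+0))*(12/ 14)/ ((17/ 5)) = 52679565/ 74772698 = 0.70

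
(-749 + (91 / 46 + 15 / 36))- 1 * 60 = -806.61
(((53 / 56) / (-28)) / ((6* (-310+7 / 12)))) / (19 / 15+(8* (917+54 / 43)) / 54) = 307665 / 2320214906576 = 0.00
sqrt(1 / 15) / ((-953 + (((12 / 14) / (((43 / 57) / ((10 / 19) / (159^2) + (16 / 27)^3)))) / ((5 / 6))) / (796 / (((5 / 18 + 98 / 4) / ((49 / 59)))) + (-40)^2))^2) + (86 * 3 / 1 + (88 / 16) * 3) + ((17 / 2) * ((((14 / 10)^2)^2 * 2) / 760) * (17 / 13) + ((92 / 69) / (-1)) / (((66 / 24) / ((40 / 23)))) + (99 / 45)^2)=18127528246201869928309627456335 * sqrt(15) / 246953674107044109895992086979735091489 + 1305792357251 / 4686825000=278.61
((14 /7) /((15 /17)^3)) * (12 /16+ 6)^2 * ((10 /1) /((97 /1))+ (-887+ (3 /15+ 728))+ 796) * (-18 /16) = -92253066507 /970000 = -95106.25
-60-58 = -118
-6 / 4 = -3 / 2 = -1.50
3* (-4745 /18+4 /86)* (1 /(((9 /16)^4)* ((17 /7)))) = -46792474624 /14388273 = -3252.13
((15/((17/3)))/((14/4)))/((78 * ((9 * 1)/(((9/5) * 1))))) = 3/1547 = 0.00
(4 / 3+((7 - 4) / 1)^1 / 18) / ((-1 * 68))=-3 / 136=-0.02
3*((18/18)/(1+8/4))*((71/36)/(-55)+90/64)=21707/15840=1.37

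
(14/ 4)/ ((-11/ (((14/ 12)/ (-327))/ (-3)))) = -49/ 129492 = -0.00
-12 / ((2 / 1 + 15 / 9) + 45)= -18 / 73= -0.25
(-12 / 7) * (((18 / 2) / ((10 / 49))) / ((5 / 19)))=-7182 / 25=-287.28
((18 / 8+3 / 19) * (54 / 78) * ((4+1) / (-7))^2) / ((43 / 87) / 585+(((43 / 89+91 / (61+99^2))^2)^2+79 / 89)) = 23918029779069730950450801880500 / 26638715557889515486799001355453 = 0.90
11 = 11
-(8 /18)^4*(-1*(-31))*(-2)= 15872 /6561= 2.42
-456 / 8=-57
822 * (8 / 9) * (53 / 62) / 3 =58088 / 279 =208.20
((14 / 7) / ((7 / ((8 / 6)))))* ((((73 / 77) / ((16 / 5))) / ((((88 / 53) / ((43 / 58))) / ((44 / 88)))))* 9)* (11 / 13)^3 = 27450555 / 199803968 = 0.14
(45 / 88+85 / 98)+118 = 514761 / 4312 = 119.38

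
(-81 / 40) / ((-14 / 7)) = 81 / 80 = 1.01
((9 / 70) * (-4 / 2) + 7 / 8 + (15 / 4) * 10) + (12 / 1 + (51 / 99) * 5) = 486889 / 9240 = 52.69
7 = 7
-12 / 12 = -1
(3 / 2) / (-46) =-0.03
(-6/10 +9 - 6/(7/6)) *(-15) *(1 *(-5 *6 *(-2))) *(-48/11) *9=115125.19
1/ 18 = 0.06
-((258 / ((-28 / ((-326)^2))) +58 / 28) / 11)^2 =-1553326005625 / 196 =-7925132681.76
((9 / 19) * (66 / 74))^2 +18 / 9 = 1076627 / 494209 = 2.18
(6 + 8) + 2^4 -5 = 25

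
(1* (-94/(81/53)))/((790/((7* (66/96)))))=-191807/511920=-0.37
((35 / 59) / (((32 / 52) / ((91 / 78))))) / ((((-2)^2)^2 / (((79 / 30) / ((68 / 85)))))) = 251615 / 1087488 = 0.23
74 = 74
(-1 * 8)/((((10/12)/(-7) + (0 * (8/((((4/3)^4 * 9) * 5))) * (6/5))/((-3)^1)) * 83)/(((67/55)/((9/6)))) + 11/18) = 135072/195107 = 0.69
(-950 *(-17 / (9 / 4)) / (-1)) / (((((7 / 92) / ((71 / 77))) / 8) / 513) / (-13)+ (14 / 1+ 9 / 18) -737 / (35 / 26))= 87549754656000 / 6501004921153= 13.47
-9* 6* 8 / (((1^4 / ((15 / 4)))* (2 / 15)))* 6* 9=-656100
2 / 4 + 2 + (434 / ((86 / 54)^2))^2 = 200217295997 / 6837602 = 29281.80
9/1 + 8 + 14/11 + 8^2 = 905/11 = 82.27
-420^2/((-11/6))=1058400/11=96218.18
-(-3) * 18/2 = 27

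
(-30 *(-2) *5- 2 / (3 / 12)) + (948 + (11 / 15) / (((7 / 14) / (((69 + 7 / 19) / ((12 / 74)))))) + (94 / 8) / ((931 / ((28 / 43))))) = 480586541 / 257355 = 1867.41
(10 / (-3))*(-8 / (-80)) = -1 / 3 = -0.33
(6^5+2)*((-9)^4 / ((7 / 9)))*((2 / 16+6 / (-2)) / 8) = -5281755903 / 224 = -23579267.42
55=55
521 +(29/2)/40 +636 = 92589/80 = 1157.36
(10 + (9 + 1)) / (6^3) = 5 / 54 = 0.09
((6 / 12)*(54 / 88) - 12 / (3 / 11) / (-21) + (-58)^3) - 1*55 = -360664177 / 1848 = -195164.60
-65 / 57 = -1.14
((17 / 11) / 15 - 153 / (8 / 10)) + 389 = 130583 / 660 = 197.85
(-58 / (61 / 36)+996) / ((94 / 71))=726.44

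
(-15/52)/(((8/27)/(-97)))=39285/416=94.44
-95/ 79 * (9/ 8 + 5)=-4655/ 632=-7.37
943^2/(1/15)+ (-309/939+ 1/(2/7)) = 8350050095/626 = 13338738.17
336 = 336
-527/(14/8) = -2108/7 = -301.14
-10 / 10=-1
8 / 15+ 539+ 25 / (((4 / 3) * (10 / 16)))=8543 / 15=569.53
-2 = -2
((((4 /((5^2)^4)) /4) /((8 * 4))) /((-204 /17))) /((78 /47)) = -47 /11700000000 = -0.00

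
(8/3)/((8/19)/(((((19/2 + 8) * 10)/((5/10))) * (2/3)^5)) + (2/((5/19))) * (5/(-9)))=-638400/1008613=-0.63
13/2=6.50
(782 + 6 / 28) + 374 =16187 / 14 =1156.21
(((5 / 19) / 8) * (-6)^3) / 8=-135 / 152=-0.89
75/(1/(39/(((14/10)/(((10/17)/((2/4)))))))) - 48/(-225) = 21939404/8925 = 2458.20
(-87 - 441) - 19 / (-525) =-277181 / 525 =-527.96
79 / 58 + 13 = 833 / 58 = 14.36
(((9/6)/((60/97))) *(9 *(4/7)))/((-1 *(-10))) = 873/700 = 1.25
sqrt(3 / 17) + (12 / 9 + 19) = sqrt(51) / 17 + 61 / 3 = 20.75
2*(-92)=-184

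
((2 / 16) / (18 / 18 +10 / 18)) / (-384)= -0.00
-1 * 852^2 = -725904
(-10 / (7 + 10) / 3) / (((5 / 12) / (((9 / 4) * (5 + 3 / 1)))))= -144 / 17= -8.47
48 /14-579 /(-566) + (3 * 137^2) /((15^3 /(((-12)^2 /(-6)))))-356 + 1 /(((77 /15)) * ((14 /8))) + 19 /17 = -1460044744591 /1944846750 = -750.72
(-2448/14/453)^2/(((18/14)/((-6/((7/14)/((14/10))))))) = -221952/114005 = -1.95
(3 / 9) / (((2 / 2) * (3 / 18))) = 2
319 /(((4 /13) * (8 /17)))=2203.09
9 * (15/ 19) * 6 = 810/ 19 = 42.63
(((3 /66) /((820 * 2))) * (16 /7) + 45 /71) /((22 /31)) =11011138 /12328085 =0.89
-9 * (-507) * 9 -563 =40504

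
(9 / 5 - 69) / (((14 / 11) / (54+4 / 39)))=-37136 / 13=-2856.62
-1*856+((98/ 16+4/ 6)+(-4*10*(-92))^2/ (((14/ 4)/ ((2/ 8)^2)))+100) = 40501333/ 168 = 241079.36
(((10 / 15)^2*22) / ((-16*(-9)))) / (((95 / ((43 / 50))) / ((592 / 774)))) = 814 / 1731375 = 0.00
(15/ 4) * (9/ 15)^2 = 27/ 20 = 1.35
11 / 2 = 5.50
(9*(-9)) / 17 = -81 / 17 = -4.76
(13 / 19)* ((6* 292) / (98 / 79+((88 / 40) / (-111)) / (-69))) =966.10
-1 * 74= -74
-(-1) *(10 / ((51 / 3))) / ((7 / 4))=40 / 119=0.34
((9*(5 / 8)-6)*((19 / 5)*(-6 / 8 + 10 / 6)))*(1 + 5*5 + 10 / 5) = -1463 / 40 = -36.58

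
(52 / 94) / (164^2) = 13 / 632056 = 0.00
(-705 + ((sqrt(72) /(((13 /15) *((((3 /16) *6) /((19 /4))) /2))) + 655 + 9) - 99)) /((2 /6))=-420 + 2280 *sqrt(2) /13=-171.97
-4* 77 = -308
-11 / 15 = -0.73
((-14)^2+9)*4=820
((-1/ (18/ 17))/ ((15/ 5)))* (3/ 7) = -17/ 126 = -0.13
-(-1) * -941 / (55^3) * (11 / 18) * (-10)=941 / 27225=0.03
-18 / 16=-9 / 8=-1.12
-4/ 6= -2/ 3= -0.67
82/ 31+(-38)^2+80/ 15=135034/ 93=1451.98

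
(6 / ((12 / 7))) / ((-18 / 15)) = -35 / 12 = -2.92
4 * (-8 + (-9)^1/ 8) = -73/ 2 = -36.50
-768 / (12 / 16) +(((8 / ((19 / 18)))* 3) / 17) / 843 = -92941168 / 90763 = -1024.00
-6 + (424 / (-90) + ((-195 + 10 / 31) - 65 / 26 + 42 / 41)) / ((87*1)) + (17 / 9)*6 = 30100111 / 9951930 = 3.02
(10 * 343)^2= 11764900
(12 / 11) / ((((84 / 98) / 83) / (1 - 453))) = -47747.64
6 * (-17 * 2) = -204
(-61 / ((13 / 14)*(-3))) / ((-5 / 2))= -1708 / 195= -8.76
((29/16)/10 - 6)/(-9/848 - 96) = 7049/116310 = 0.06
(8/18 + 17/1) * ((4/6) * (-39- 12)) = -5338/9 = -593.11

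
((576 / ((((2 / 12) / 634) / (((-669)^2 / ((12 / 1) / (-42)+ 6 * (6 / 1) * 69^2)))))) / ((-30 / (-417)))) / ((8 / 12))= 119294749.14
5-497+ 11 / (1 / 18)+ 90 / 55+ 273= -213 / 11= -19.36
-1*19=-19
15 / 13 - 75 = -73.85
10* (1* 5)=50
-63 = -63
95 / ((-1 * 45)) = -19 / 9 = -2.11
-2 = -2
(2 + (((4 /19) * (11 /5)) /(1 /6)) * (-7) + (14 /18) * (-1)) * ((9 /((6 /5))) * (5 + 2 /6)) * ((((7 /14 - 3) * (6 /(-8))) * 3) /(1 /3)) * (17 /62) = -3974685 /1178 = -3374.10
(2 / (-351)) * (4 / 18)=-4 / 3159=-0.00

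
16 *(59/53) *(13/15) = 12272/795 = 15.44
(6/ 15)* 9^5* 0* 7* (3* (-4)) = 0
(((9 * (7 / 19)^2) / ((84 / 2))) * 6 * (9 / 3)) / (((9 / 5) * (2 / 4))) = 210 / 361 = 0.58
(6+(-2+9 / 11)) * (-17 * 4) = -3604 / 11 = -327.64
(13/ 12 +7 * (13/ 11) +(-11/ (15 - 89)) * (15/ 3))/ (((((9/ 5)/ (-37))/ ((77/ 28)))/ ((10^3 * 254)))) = -3915171875/ 27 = -145006365.74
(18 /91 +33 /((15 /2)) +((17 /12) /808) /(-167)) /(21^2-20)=3387425609 /310171985760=0.01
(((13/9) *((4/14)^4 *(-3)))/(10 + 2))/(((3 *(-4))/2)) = 26/64827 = 0.00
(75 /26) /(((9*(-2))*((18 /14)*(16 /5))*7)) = -125 /22464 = -0.01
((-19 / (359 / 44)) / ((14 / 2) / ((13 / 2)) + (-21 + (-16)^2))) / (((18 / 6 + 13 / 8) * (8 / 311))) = -307268 / 3705957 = -0.08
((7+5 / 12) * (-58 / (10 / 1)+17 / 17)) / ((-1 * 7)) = 178 / 35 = 5.09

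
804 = 804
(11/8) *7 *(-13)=-1001/8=-125.12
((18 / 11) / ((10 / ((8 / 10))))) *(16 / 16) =36 / 275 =0.13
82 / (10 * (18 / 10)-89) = -82 / 71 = -1.15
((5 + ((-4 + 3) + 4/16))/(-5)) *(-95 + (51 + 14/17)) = 367/10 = 36.70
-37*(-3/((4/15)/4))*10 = 16650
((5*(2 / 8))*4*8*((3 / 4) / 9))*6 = 20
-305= -305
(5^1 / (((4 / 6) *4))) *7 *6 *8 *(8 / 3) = 1680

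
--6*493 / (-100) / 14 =-1479 / 700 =-2.11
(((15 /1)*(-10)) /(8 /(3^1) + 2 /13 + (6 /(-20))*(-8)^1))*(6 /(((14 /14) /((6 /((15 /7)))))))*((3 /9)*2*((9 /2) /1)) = -737100 /509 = -1448.13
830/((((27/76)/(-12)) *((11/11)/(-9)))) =252320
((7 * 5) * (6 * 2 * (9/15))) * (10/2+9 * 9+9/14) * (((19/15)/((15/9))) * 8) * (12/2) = 19912608/25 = 796504.32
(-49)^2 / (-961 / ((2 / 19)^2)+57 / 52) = -31213 / 1127479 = -0.03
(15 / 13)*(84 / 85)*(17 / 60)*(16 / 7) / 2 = 24 / 65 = 0.37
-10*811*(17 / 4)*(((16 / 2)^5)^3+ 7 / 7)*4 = -4850869379887405710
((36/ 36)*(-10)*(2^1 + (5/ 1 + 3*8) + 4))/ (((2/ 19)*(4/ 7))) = -23275/ 4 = -5818.75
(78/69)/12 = 13/138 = 0.09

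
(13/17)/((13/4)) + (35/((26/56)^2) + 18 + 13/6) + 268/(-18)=8681743/51714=167.88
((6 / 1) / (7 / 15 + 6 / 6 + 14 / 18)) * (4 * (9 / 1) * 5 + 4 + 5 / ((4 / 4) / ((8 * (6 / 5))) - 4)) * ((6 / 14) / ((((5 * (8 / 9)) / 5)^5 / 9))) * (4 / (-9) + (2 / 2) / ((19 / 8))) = -102140302995 / 1286129152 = -79.42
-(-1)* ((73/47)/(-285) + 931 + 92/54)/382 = 56220719/23026005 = 2.44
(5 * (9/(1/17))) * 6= 4590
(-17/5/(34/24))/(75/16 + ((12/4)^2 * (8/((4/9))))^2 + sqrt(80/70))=-564451776/6173382605195 + 6144 * sqrt(14)/6173382605195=-0.00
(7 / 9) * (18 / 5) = 14 / 5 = 2.80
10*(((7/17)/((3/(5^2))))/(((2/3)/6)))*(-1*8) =-42000/17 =-2470.59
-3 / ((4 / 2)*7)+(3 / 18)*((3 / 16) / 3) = -137 / 672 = -0.20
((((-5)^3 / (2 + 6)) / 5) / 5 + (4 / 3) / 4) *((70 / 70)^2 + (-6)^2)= -259 / 24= -10.79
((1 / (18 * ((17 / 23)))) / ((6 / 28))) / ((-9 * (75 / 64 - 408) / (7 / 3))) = 72128 / 322676541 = 0.00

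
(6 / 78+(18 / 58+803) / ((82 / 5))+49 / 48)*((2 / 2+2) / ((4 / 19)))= 705968275 / 989248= 713.64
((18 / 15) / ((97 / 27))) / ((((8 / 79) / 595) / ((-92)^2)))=1611293796 / 97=16611276.25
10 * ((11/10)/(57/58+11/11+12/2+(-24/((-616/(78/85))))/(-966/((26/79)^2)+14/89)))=1120247515390850/812969183617321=1.38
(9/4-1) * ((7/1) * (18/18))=35/4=8.75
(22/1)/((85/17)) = 4.40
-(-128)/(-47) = -128/47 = -2.72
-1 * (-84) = 84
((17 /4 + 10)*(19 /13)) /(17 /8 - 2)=2166 /13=166.62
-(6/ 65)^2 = -36/ 4225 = -0.01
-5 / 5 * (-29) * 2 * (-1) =-58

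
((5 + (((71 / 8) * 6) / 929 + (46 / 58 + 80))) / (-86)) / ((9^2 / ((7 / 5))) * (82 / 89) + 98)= -5763737455 / 873610849856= -0.01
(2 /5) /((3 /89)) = 178 /15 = 11.87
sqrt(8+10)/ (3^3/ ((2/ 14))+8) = 3*sqrt(2)/ 197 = 0.02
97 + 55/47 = 4614/47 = 98.17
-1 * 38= -38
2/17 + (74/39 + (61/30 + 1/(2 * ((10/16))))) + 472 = 210767/442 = 476.85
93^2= 8649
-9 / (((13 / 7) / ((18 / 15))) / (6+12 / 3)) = -756 / 13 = -58.15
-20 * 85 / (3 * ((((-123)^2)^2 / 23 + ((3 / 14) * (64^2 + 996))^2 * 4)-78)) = -1915900 / 49747648653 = -0.00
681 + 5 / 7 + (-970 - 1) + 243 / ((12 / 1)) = -7533 / 28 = -269.04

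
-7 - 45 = -52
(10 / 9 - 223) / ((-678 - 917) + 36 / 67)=133799 / 961461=0.14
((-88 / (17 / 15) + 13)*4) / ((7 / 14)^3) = -35168 / 17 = -2068.71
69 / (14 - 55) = -69 / 41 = -1.68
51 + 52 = 103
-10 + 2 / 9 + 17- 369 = -3256 / 9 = -361.78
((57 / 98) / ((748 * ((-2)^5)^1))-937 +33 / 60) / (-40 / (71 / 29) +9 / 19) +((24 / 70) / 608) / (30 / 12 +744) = 420298292237214207 / 7120248187162880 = 59.03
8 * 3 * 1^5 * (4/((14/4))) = 27.43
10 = 10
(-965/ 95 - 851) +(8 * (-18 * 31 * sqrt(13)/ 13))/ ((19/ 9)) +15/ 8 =-1445.75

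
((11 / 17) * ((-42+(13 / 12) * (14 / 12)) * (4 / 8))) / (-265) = 32263 / 648720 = 0.05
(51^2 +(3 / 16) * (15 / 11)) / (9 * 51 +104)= 457821 / 99088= 4.62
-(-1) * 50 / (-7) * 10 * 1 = -500 / 7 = -71.43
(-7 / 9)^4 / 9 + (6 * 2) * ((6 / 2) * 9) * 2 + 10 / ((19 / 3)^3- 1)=130725150263 / 201711384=648.08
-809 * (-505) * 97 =39628865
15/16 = 0.94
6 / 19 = 0.32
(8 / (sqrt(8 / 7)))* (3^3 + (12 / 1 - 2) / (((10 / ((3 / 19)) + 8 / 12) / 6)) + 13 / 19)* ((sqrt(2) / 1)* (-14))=-4240.65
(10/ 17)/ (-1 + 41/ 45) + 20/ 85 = -217/ 34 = -6.38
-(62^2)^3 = -56800235584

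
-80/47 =-1.70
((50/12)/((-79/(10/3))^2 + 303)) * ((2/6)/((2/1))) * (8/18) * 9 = 2500/778221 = 0.00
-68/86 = -34/43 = -0.79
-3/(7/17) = -51/7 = -7.29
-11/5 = -2.20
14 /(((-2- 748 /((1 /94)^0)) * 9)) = -7 /3375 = -0.00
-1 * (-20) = 20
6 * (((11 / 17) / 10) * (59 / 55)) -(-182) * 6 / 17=27477 / 425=64.65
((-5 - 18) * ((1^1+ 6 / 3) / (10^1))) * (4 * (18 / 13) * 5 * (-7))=17388 / 13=1337.54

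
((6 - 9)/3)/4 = -1/4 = -0.25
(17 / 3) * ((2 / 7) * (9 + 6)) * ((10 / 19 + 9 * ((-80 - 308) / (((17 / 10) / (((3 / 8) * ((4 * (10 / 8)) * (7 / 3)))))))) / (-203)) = 1075.06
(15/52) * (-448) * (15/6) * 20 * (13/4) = -21000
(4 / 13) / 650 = 2 / 4225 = 0.00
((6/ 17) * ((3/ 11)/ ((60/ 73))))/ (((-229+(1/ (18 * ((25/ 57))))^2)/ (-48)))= 23652000/ 963449993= 0.02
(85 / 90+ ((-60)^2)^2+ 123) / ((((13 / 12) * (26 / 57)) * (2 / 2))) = 340950953 / 13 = 26226996.38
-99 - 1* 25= -124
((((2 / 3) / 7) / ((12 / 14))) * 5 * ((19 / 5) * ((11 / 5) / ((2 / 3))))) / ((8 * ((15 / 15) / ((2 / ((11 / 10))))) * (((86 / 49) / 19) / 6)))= 17689 / 172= 102.84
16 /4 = 4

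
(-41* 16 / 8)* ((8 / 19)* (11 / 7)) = -7216 / 133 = -54.26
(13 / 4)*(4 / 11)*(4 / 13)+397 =4371 / 11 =397.36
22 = 22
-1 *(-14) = 14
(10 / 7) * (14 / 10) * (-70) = -140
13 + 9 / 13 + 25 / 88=15989 / 1144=13.98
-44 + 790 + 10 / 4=1497 / 2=748.50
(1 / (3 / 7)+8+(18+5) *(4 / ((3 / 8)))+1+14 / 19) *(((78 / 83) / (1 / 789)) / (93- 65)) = 10749336 / 1577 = 6816.32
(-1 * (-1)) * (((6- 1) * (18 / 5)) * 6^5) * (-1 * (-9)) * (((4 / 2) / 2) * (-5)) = -6298560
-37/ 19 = -1.95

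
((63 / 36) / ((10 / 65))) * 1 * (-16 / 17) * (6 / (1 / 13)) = -14196 / 17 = -835.06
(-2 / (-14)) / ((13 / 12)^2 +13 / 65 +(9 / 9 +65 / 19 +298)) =13680 / 29091377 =0.00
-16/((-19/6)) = 96/19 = 5.05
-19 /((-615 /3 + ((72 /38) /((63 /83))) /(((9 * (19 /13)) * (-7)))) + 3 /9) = 0.09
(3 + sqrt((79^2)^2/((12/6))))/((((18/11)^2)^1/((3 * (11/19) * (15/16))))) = 6655/3648 + 41533855 * sqrt(2)/21888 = 2685.38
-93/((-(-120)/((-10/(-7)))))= -31/28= -1.11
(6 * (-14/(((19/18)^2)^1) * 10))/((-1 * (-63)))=-4320/361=-11.97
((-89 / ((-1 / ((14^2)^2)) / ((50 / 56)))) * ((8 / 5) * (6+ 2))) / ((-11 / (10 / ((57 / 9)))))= -5608788.52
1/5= 0.20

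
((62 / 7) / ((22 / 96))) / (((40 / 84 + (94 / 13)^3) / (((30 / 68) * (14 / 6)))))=171629640 / 1632905879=0.11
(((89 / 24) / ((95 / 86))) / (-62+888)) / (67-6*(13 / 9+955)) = -3827 / 5340668200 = -0.00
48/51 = 16/17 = 0.94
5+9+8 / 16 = 29 / 2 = 14.50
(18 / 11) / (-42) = -3 / 77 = -0.04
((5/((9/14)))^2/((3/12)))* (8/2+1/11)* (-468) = -5096000/11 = -463272.73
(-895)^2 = 801025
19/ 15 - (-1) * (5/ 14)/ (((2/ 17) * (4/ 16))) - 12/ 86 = 13.27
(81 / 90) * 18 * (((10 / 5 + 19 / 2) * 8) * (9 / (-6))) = -11178 / 5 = -2235.60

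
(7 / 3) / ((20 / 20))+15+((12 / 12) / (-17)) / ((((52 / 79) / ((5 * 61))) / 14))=-483011 / 1326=-364.26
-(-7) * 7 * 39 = 1911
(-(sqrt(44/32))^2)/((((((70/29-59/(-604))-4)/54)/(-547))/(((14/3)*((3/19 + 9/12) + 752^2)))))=-7926892478562673/110086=-72006363012.21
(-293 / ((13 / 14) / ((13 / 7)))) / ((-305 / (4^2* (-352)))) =-3300352 / 305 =-10820.83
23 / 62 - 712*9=-6407.63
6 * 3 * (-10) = -180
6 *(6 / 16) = 9 / 4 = 2.25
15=15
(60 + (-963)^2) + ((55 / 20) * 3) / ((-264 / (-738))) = 14839233 / 16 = 927452.06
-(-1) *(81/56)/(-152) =-81/8512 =-0.01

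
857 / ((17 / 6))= 5142 / 17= 302.47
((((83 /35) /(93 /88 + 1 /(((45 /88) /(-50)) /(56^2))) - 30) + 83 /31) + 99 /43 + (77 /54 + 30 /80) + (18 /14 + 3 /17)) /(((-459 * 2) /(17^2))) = 6.85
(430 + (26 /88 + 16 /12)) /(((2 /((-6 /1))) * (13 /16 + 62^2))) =-227900 /676687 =-0.34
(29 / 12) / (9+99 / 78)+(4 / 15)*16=36061 / 8010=4.50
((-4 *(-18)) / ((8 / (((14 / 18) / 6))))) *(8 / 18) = 14 / 27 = 0.52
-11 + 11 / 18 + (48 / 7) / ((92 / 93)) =-10019 / 2898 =-3.46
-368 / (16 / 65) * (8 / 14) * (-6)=35880 / 7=5125.71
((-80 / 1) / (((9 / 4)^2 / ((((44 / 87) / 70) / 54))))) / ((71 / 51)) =-47872 / 31521231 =-0.00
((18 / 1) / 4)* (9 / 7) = 81 / 14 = 5.79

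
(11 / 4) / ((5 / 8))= 22 / 5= 4.40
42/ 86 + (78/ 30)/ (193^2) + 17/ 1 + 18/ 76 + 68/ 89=500780985193/ 27084865370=18.49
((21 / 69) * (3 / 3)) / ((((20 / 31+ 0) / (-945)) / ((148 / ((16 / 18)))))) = -74224.61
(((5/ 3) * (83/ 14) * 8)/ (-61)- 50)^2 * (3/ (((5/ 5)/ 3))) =4317804100/ 182329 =23681.39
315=315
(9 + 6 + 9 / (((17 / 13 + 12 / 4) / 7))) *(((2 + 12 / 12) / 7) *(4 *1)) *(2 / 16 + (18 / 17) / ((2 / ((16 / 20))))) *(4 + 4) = 265203 / 1190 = 222.86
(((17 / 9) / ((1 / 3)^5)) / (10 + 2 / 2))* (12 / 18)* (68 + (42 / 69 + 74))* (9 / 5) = 1806624 / 253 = 7140.81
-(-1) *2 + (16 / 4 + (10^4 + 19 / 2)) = 20031 / 2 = 10015.50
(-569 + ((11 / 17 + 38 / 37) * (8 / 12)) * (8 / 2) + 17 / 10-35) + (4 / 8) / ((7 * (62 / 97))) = -1631702893 / 2729860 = -597.72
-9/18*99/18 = -11/4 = -2.75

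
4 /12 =1 /3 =0.33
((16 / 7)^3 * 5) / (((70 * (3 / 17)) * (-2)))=-17408 / 7203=-2.42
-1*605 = -605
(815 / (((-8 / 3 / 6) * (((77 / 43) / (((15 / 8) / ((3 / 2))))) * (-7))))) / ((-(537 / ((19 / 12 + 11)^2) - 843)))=2397183135 / 11006474864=0.22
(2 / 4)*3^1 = 3 / 2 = 1.50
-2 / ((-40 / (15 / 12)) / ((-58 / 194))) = -29 / 1552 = -0.02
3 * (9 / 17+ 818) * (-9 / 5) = -75141 / 17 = -4420.06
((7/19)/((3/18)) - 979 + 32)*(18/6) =-53853/19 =-2834.37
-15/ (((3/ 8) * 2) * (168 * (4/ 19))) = -95/ 168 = -0.57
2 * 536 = 1072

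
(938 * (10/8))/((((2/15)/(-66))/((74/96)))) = -14316225/32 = -447382.03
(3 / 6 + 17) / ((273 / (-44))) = -110 / 39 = -2.82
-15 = -15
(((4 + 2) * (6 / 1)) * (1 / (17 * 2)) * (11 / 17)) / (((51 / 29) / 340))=38280 / 289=132.46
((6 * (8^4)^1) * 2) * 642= 31555584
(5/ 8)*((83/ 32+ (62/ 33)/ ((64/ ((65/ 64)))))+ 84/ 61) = 82465135/ 32980992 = 2.50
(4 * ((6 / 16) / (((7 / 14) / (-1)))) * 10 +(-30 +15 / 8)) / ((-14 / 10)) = 41.52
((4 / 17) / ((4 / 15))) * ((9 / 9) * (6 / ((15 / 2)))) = 12 / 17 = 0.71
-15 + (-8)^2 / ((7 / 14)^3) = 497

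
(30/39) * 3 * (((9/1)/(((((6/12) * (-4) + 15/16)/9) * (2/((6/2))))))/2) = -29160/221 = -131.95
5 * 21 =105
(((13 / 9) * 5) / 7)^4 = 17850625 / 15752961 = 1.13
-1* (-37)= 37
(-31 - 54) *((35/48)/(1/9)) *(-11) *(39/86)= 3828825/1376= 2782.58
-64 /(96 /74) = -148 /3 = -49.33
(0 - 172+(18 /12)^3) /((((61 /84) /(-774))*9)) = 1218147 /61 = 19969.62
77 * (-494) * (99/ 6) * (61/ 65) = -2945019/ 5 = -589003.80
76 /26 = 38 /13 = 2.92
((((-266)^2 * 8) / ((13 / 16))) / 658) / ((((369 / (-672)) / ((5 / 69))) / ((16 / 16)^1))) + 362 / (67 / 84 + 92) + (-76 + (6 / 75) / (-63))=-299676898999354 / 1414749588525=-211.82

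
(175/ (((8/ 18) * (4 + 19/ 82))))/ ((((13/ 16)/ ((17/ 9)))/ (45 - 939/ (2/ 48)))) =-21946717800/ 4511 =-4865155.80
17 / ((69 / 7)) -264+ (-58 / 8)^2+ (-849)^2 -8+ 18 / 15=3977626369 / 5520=720584.49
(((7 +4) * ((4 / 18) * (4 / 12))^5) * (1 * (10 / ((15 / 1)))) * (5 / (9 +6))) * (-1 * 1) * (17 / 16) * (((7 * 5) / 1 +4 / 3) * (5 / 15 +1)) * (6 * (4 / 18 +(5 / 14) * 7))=-15980272 / 3486784401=-0.00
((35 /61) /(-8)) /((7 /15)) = -75 /488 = -0.15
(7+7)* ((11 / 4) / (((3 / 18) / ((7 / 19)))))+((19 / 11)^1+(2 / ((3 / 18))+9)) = 22537 / 209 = 107.83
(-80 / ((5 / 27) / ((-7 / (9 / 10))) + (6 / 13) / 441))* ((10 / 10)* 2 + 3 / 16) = 222950 / 29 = 7687.93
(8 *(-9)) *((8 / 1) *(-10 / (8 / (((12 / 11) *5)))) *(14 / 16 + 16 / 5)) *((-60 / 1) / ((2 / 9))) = -4320981.82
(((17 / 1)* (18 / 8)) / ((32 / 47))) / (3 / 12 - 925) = -0.06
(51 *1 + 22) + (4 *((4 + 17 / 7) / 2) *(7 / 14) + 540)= 4336 / 7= 619.43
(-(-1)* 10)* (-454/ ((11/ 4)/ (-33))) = 54480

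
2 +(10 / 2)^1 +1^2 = 8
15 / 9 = 5 / 3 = 1.67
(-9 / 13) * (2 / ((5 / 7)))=-126 / 65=-1.94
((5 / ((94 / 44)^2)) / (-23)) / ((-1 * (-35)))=-484 / 355649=-0.00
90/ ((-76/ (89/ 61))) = -4005/ 2318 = -1.73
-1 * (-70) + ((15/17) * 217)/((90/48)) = 2926/17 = 172.12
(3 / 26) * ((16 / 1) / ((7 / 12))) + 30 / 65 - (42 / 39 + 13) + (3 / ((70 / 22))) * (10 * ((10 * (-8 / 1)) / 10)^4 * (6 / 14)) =10536447 / 637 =16540.73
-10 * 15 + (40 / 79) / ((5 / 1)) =-11842 / 79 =-149.90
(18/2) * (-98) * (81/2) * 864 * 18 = -555532992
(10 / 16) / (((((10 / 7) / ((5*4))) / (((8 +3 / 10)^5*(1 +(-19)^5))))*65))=-34137077303178549 / 2600000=-13129645116.61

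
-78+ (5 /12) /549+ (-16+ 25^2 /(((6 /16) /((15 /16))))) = 9674483 /6588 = 1468.50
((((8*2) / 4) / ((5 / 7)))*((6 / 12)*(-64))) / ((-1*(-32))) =-28 / 5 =-5.60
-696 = -696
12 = 12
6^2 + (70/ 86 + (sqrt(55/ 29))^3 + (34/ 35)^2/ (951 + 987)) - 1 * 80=-129663563/ 3002475 + 55 * sqrt(1595)/ 841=-40.57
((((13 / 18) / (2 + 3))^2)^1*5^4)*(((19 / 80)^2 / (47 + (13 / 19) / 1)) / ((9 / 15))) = 5795855 / 225441792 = 0.03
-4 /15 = -0.27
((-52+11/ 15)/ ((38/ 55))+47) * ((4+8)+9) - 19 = -22429/ 38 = -590.24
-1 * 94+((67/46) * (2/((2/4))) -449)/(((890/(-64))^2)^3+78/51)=-285407283415929196482/3036245716562470127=-94.00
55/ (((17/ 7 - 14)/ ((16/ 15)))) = -1232/ 243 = -5.07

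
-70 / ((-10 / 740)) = 5180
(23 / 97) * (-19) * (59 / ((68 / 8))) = -51566 / 1649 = -31.27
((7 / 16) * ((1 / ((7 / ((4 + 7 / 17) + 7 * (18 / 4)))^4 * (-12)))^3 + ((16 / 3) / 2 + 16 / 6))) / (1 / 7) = -1219925801449752123685902099996567305 / 2070849874467713926274343763968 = -589094.27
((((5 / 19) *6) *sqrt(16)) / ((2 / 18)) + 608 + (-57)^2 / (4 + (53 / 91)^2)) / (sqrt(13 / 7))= 965100067 *sqrt(91) / 8875451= 1037.30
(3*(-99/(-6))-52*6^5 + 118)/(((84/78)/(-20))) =52543985/7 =7506283.57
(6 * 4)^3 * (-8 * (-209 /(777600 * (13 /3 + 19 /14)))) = 5.22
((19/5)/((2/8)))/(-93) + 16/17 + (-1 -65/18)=-3.83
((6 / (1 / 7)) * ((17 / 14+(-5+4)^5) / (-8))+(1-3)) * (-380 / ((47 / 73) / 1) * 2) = 173375 / 47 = 3688.83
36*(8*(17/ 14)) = 2448/ 7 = 349.71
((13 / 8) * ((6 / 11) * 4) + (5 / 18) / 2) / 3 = 1459 / 1188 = 1.23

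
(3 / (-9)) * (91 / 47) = -91 / 141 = -0.65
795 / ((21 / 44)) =1665.71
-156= -156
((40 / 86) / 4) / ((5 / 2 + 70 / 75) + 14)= 150 / 22489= 0.01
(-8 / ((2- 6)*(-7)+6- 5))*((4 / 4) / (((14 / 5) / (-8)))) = 160 / 203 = 0.79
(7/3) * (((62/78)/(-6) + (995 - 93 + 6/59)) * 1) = 87168109/41418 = 2104.59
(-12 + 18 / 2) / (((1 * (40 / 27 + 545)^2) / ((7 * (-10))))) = 30618 / 43542005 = 0.00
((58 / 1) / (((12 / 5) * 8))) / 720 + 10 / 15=4637 / 6912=0.67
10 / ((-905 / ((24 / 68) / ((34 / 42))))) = -252 / 52309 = -0.00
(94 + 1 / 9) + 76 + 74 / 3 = 1753 / 9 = 194.78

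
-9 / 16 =-0.56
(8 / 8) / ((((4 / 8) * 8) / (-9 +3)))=-3 / 2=-1.50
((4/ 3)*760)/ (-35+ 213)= 5.69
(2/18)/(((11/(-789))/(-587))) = 154381/33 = 4678.21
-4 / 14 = -2 / 7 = -0.29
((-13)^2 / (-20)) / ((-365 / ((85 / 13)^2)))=289 / 292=0.99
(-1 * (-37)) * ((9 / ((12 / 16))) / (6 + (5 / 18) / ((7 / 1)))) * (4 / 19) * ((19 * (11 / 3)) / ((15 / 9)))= 2461536 / 3805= 646.92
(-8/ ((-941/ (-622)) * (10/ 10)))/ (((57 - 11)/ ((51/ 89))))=-0.07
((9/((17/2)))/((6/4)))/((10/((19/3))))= 0.45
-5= -5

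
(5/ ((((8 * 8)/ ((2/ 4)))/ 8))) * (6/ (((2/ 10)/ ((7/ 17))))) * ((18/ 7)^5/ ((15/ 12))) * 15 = 212576400/ 40817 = 5208.04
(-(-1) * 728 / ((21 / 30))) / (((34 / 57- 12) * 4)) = -22.80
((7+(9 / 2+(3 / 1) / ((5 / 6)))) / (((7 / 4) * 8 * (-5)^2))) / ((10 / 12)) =453 / 8750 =0.05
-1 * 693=-693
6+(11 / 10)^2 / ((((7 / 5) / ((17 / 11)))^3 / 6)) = 118971 / 7546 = 15.77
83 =83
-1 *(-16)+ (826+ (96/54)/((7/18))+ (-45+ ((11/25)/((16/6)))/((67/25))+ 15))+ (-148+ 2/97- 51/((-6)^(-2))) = -424848713/363944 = -1167.35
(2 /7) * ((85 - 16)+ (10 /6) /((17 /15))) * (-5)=-11980 /119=-100.67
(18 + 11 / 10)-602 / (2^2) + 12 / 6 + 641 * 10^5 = 320499353 / 5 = 64099870.60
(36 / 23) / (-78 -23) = -36 / 2323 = -0.02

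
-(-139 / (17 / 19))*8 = 21128 / 17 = 1242.82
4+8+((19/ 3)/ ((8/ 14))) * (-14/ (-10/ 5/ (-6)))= -907/ 2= -453.50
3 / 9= 1 / 3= 0.33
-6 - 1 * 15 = -21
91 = 91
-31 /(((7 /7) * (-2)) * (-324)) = -31 /648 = -0.05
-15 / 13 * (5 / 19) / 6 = -25 / 494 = -0.05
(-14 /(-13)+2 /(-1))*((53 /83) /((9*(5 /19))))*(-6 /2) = 4028 /5395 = 0.75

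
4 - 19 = -15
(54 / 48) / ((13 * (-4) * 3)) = -3 / 416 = -0.01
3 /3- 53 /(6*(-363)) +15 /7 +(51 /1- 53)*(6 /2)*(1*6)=-500569 /15246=-32.83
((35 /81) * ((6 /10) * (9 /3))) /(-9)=-7 /81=-0.09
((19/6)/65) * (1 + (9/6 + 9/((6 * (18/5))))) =133/936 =0.14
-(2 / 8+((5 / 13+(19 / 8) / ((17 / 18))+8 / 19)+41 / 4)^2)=-184.41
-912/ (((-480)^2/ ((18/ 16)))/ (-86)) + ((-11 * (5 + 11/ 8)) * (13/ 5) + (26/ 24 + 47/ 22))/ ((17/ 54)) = -40025199/ 70400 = -568.54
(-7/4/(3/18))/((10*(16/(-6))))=0.39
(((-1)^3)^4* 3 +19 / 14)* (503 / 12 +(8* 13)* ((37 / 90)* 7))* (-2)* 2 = -3746437 / 630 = -5946.73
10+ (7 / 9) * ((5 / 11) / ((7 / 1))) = 995 / 99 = 10.05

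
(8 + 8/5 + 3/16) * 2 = 783/40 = 19.58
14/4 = 7/2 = 3.50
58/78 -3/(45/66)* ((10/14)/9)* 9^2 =-7519/273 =-27.54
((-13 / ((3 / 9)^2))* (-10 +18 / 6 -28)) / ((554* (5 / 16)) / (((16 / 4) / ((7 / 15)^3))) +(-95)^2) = 88452000 / 195035011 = 0.45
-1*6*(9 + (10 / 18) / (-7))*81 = -30348 / 7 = -4335.43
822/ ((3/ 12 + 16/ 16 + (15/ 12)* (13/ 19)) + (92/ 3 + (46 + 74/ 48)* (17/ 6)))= 2248992/ 458207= 4.91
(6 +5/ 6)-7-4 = -25/ 6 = -4.17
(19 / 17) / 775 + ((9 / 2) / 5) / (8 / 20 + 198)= 0.01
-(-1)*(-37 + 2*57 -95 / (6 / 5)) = -13 / 6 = -2.17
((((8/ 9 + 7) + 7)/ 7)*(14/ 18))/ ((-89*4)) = -67/ 14418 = -0.00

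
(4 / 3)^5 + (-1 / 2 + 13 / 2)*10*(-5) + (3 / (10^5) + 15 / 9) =-7147099271 / 24300000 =-294.12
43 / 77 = 0.56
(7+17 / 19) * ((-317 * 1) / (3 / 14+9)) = -221900 / 817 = -271.60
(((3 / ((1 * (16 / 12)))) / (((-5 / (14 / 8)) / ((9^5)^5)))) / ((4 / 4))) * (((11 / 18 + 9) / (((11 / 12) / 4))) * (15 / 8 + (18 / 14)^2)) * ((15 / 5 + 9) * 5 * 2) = -10038129816457692382007980000.00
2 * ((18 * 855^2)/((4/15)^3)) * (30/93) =111024421875/248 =447679120.46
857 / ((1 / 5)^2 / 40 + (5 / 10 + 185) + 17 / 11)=9427000 / 2057511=4.58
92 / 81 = 1.14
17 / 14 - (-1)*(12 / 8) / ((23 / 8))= 559 / 322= 1.74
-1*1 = -1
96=96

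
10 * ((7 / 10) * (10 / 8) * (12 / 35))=3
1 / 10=0.10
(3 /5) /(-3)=-0.20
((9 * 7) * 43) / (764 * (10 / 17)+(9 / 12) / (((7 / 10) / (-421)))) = -644742 / 395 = -1632.26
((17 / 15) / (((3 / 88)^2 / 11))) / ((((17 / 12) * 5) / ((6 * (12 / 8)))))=340736 / 25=13629.44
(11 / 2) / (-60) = -11 / 120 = -0.09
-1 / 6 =-0.17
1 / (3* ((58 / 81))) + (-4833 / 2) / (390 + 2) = -129573 / 22736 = -5.70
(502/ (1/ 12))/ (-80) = -75.30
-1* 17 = -17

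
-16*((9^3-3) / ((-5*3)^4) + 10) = -2703872 / 16875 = -160.23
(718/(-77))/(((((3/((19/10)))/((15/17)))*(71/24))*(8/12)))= -245556/92939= -2.64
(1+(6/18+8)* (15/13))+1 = 151/13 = 11.62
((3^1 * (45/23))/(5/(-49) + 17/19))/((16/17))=237405/30176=7.87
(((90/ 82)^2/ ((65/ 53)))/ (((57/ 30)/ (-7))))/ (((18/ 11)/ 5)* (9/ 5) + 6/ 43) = -2961275625/ 596237252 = -4.97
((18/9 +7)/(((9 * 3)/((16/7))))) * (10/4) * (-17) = -680/21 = -32.38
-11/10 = -1.10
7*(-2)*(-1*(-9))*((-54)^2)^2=-1071385056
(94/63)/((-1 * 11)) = -94/693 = -0.14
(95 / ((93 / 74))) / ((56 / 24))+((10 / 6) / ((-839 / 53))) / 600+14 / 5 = 2306849203 / 65542680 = 35.20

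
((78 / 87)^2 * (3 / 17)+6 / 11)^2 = 11683448100 / 24732909289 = 0.47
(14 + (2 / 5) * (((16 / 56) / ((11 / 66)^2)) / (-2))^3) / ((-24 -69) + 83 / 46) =3187892 / 7194425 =0.44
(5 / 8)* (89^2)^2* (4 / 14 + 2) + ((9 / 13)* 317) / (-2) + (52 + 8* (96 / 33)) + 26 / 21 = 538328228261 / 6006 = 89631739.64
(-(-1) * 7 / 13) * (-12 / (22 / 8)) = -2.35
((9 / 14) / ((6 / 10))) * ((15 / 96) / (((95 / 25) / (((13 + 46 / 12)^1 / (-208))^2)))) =1275125 / 4419158016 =0.00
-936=-936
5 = 5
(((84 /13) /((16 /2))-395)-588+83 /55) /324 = -467459 /154440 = -3.03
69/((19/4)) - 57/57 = 13.53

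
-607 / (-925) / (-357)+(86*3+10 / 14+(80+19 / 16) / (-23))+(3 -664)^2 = 53126873797549 / 121522800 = 437176.18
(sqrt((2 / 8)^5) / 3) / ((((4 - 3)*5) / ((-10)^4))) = 125 / 6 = 20.83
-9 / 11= -0.82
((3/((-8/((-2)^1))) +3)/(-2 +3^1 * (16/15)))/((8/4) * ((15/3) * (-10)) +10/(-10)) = -25/808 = -0.03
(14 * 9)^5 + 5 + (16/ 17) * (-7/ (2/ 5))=539885479197/ 17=31757969364.53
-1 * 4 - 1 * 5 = -9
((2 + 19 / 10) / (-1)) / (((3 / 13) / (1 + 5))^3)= -342732 / 5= -68546.40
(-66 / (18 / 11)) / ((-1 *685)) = 121 / 2055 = 0.06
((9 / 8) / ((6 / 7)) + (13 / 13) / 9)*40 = 1025 / 18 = 56.94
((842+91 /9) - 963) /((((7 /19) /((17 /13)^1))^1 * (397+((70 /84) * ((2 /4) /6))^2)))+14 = 2436309098 /187284643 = 13.01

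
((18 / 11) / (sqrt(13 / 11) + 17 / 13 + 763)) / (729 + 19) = 581256 / 203075054633-1521 *sqrt(143) / 4467651201926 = 0.00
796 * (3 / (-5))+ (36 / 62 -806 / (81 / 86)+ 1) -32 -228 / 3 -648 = -26211983 / 12555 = -2087.77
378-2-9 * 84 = -380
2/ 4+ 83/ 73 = 239/ 146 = 1.64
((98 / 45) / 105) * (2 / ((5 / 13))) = 364 / 3375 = 0.11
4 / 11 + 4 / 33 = 16 / 33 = 0.48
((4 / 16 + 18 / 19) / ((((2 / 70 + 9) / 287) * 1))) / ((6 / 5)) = 4570475 / 144096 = 31.72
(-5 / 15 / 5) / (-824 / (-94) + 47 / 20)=-188 / 31347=-0.01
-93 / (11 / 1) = -93 / 11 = -8.45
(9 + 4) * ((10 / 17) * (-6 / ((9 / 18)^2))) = -3120 / 17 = -183.53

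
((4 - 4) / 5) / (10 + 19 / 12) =0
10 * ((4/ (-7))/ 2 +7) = 470/ 7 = 67.14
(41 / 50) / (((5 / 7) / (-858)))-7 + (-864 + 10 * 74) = -139498 / 125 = -1115.98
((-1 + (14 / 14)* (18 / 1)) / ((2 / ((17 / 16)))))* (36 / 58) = 2601 / 464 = 5.61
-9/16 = -0.56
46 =46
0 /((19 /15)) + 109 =109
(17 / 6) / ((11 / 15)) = 85 / 22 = 3.86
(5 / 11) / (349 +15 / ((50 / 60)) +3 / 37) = 0.00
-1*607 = -607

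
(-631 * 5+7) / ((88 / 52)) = -20462 / 11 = -1860.18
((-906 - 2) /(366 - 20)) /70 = -227 /6055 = -0.04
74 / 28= 37 / 14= 2.64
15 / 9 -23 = -64 / 3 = -21.33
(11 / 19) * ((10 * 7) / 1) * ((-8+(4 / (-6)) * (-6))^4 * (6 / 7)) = 168960 / 19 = 8892.63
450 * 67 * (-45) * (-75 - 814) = 1206150750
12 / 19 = 0.63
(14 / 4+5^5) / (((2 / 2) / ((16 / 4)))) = 12514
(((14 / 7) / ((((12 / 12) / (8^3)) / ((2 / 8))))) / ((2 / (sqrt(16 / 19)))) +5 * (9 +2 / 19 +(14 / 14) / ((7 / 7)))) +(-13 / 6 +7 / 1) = 6311 / 114 +512 * sqrt(19) / 19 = 172.82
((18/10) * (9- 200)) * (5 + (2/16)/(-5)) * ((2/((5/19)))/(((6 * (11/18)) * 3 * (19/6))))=-1026243/2750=-373.18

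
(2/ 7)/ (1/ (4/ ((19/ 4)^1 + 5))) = 32/ 273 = 0.12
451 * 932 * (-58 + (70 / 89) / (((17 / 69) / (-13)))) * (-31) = 1961632278848 / 1513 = 1296518360.11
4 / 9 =0.44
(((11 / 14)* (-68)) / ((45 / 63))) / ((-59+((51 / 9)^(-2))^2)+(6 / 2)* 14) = 15618427 / 3549440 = 4.40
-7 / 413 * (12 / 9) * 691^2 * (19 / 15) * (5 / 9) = -36288556 / 4779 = -7593.34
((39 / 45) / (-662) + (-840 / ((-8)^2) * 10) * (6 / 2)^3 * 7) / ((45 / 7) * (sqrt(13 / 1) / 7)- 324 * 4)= 24139955399 * sqrt(13) / 1779778919628 + 4731431258204 / 247191516615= 19.19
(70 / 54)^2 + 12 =9973 / 729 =13.68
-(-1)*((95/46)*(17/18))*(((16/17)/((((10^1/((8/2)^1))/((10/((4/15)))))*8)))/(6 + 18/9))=475/1104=0.43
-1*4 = -4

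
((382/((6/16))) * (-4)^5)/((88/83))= -32466944/33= -983846.79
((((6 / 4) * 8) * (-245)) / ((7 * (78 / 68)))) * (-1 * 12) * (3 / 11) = 1198.32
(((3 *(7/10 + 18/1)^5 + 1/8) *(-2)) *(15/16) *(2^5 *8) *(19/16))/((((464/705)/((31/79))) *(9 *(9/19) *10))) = -360824525344468717/6598080000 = -54686291.37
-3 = -3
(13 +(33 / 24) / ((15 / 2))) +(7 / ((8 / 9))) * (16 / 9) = 1631 / 60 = 27.18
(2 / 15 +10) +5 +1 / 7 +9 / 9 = 1709 / 105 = 16.28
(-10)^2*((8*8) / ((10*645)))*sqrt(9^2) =384 / 43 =8.93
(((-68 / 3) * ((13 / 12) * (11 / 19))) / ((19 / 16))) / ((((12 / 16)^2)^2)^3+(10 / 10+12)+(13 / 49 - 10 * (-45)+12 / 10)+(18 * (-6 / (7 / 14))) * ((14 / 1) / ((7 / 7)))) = 159878815416320 / 34181517348906219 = 0.00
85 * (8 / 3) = 226.67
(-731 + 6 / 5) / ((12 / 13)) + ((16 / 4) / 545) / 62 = -160289599 / 202740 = -790.62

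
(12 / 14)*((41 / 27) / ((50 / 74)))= 3034 / 1575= 1.93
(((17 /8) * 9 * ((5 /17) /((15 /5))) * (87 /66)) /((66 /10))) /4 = 725 /7744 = 0.09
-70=-70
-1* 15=-15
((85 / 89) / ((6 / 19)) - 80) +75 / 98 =-76.21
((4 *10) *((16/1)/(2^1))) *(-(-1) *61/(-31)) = -19520/31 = -629.68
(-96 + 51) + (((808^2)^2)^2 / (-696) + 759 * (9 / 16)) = -363346416947414309528375 / 1392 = -261024724818544762592.22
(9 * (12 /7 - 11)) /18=-65 /14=-4.64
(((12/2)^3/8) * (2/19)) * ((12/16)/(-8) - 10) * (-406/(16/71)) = 6615567/128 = 51684.12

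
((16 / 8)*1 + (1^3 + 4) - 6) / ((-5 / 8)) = -8 / 5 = -1.60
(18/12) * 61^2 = 11163/2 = 5581.50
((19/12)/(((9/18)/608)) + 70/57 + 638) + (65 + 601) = 184142/57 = 3230.56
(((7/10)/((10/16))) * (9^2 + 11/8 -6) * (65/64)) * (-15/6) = -55601/256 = -217.19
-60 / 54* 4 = -40 / 9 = -4.44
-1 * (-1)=1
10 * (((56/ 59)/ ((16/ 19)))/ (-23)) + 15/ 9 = 4790/ 4071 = 1.18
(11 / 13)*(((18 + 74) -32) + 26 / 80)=26543 / 520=51.04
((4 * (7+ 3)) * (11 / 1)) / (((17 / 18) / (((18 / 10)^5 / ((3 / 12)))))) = 374134464 / 10625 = 35212.66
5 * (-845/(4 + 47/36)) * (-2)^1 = 304200/191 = 1592.67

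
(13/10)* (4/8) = 13/20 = 0.65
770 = 770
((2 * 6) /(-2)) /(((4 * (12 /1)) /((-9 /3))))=3 /8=0.38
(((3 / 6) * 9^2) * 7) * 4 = 1134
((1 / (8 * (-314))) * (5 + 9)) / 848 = -7 / 1065088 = -0.00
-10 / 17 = -0.59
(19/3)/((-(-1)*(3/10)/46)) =8740/9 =971.11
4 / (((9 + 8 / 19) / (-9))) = -684 / 179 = -3.82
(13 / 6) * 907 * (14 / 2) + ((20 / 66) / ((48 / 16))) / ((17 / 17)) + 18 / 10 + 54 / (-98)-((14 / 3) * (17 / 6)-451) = 76512637 / 5390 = 14195.29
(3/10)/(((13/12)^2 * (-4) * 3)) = -18/845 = -0.02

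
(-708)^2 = 501264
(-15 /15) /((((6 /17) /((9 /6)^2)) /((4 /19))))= -51 /38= -1.34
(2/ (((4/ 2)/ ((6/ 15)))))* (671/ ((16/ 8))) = 671/ 5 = 134.20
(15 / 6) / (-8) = -5 / 16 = -0.31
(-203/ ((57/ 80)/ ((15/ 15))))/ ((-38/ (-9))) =-24360/ 361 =-67.48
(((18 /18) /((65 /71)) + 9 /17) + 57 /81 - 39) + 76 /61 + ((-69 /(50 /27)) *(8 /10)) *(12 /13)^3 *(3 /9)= -43.24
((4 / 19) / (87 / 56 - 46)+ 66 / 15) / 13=1039282 / 3073915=0.34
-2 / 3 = -0.67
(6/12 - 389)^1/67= -777/134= -5.80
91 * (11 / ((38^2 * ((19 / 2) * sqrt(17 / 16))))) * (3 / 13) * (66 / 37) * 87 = 2652804 * sqrt(17) / 4314311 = 2.54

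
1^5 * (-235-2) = -237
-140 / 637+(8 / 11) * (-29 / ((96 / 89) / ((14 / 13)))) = -127789 / 6006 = -21.28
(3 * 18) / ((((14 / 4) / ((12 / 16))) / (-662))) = -53622 / 7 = -7660.29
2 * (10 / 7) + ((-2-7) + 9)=20 / 7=2.86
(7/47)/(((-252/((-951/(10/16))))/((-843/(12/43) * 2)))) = -3830311/705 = -5433.07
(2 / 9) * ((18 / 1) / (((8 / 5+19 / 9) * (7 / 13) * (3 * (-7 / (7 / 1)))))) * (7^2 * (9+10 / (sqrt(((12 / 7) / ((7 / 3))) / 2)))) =-63700 * sqrt(2) / 167 - 49140 / 167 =-833.69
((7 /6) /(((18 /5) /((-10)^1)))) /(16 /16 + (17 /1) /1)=-175 /972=-0.18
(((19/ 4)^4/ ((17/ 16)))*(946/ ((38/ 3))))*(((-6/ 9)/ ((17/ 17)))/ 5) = -3244307/ 680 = -4771.04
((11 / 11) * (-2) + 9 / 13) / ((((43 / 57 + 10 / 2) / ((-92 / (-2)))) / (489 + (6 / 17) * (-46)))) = -4942.08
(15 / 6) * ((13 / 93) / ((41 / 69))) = 1495 / 2542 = 0.59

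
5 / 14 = 0.36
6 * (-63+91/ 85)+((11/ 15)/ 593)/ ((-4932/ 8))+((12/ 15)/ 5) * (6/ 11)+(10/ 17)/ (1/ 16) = -3712975641554/ 10254645225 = -362.08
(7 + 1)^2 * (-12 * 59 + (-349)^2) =7749952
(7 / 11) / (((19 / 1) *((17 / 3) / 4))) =0.02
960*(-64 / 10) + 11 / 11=-6143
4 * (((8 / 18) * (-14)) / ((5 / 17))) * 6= -7616 / 15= -507.73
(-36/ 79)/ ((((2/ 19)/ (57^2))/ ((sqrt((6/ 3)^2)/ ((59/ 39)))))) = -86670324/ 4661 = -18594.79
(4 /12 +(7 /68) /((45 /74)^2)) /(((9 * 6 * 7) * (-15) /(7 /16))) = -10529 /223074000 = -0.00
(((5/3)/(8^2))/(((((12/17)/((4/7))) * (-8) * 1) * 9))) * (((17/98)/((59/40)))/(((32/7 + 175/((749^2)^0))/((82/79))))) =-296225/1488248500032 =-0.00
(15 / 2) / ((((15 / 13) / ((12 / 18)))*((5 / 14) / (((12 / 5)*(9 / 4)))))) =1638 / 25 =65.52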